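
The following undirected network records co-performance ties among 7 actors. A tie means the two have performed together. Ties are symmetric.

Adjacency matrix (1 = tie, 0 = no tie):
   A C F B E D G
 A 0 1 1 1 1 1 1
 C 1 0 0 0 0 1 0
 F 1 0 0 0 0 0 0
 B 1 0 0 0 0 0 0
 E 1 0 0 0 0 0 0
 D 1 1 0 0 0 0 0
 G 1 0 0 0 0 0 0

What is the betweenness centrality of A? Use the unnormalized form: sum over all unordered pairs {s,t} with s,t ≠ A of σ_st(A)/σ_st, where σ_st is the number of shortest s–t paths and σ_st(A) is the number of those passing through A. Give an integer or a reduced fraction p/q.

14

Pairs whose geodesics pass through A — C–F: 1; C–B: 1; C–E: 1; C–G: 1; F–B: 1; F–E: 1; F–D: 1; F–G: 1; B–E: 1; B–D: 1; B–G: 1; E–D: 1; E–G: 1; D–G: 1.
All other pairs contribute 0.
Summing the contributions gives betweenness(A) = 14.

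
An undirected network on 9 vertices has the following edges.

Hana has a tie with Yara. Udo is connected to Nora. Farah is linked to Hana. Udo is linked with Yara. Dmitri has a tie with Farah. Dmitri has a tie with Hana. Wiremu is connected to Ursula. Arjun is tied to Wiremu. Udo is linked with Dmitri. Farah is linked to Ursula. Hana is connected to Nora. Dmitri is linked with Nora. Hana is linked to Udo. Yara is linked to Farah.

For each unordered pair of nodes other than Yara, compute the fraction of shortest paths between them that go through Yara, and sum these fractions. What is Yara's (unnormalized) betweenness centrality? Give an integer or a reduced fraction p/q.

Pairs whose geodesics pass through Yara — Udo–Farah: 1/3; Udo–Arjun: 1/3; Udo–Ursula: 1/3; Udo–Wiremu: 1/3.
All other pairs contribute 0.
Summing the contributions gives betweenness(Yara) = 4/3.

4/3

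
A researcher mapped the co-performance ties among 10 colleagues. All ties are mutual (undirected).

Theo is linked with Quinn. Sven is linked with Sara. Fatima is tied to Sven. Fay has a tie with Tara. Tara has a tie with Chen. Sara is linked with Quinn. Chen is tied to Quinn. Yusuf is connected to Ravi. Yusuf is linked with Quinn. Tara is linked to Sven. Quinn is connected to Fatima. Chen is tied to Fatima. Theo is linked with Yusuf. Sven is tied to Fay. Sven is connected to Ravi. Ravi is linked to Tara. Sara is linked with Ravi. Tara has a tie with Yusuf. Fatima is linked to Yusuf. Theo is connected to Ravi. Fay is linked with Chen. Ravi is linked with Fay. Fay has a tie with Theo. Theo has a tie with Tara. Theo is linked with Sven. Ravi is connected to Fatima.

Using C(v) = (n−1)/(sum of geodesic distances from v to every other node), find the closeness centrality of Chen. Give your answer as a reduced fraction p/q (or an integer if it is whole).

Distances from Chen: Fatima:1, Fay:1, Quinn:1, Ravi:2, Sara:2, Sven:2, Tara:1, Theo:2, Yusuf:2. Sum = 14.
n = 10, so closeness = 9/14.

9/14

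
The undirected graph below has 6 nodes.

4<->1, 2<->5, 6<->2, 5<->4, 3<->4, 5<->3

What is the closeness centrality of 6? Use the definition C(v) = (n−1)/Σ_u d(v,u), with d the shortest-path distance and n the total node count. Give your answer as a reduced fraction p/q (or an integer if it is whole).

5/13

Distances from 6: 1:4, 2:1, 3:3, 4:3, 5:2. Sum = 13.
n = 6, so closeness = 5/13.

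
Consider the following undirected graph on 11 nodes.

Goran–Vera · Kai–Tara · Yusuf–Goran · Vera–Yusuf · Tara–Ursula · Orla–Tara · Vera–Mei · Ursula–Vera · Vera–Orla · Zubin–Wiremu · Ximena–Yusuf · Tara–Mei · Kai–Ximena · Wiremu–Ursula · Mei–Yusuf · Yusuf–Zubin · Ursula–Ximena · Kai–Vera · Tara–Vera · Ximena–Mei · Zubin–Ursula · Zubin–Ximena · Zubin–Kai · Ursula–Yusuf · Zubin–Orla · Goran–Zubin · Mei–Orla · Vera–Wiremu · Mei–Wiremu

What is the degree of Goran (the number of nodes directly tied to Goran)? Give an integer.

3

Goran is directly tied to Vera, Yusuf, and Zubin. That is 3 neighbors, so the degree of Goran is 3.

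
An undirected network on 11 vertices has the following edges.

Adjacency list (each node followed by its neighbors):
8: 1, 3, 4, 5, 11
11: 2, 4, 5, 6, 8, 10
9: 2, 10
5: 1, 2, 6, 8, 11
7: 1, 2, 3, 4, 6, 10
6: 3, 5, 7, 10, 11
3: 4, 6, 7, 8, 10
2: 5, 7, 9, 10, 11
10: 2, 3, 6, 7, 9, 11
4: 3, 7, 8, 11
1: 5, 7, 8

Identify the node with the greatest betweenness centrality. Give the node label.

7

Unnormalized betweenness of each node: 1:2/3, 2:269/60, 3:137/60, 4:5/6, 5:19/6, 6:5/3, 7:359/60, 8:11/4, 9:0, 10:341/60, 11:269/60.
7 has the largest value, 359/60, making it the main broker — the node through which the most shortest paths run.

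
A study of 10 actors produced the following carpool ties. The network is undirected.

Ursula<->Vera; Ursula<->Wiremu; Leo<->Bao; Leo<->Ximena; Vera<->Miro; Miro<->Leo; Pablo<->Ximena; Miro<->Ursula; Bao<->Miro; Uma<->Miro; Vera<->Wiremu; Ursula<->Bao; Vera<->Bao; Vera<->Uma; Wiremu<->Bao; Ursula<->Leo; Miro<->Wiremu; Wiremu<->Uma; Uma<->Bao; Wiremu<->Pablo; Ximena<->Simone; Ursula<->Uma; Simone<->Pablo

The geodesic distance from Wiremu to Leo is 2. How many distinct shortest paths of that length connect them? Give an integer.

3

The shortest distance is 2. The length-2 paths are: Wiremu–Miro–Leo; Wiremu–Bao–Leo; Wiremu–Ursula–Leo.
That gives 3 distinct shortest paths.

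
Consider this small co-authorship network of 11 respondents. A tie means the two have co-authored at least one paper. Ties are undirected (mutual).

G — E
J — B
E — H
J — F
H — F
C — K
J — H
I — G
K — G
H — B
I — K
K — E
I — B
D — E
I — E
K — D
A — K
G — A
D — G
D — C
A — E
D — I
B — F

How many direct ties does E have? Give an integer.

E is directly tied to A, D, G, H, I, and K. That is 6 neighbors, so the degree of E is 6.

6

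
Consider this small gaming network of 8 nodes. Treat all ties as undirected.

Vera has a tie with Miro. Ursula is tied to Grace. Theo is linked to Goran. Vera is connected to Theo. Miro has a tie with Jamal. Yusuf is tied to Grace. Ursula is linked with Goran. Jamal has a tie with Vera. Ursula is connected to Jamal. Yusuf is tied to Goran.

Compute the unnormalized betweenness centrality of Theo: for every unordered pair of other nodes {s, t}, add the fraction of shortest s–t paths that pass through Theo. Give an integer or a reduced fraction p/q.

Pairs whose geodesics pass through Theo — Yusuf–Miro: 1/3; Yusuf–Vera: 1; Goran–Miro: 1/2; Goran–Vera: 1.
All other pairs contribute 0.
Summing the contributions gives betweenness(Theo) = 17/6.

17/6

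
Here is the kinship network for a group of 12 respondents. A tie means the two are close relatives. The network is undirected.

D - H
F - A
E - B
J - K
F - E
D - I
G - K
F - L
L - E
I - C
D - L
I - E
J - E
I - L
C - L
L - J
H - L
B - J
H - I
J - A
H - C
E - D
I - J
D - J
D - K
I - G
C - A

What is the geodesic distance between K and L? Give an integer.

One shortest route is K – J – L, which uses 2 edges, and K and L are not directly tied, so nothing shorter exists. So d(K,L) = 2.

2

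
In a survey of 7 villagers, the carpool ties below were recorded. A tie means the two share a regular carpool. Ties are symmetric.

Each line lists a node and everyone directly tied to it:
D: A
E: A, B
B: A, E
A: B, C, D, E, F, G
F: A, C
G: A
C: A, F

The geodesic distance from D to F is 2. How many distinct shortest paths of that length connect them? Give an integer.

1

The shortest distance is 2, and the only length-2 path is D–A–F. So there is exactly 1 shortest path.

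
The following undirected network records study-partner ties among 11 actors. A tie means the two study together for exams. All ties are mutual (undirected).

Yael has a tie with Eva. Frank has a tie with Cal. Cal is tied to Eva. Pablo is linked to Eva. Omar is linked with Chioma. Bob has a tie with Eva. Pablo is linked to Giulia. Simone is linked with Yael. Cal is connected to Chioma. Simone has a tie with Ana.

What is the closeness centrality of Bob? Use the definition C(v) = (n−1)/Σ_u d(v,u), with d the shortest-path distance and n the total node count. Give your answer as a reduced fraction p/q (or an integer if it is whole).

10/27

Distances from Bob: Ana:4, Cal:2, Chioma:3, Eva:1, Frank:3, Giulia:3, Omar:4, Pablo:2, Simone:3, Yael:2. Sum = 27.
n = 11, so closeness = 10/27.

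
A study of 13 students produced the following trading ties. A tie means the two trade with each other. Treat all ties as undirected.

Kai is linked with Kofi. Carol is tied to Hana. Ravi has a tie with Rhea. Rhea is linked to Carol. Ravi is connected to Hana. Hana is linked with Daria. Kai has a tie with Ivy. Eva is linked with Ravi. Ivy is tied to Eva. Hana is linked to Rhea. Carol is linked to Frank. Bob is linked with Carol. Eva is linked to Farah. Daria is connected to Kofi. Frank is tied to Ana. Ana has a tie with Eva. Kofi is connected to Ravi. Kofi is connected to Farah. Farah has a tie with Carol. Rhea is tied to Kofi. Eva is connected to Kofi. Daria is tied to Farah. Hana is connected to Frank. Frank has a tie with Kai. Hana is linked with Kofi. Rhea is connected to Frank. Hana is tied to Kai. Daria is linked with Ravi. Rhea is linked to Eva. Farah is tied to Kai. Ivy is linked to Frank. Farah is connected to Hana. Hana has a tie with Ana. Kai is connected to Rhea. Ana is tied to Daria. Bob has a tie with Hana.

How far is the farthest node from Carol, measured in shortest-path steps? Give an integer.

2

Distances from Carol: Ana:2, Bob:1, Daria:2, Eva:2, Farah:1, Frank:1, Hana:1, Ivy:2, Kai:2, Kofi:2, Ravi:2, Rhea:1.
The largest is 2 (to Ivy, Kai, Ana, Ravi, Kofi, Eva, and Daria), so the eccentricity of Carol is 2.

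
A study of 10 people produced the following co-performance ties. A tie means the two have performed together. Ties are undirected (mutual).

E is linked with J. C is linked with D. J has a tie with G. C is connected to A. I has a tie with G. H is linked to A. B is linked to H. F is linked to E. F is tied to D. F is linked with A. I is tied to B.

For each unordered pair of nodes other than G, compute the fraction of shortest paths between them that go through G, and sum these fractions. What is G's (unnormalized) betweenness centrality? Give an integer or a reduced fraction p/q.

29/6

Pairs whose geodesics pass through G — D–I: 1/3; F–I: 1/2; E–I: 1; E–B: 1/2; J–I: 1; J–B: 1; J–H: 1/2.
All other pairs contribute 0.
Summing the contributions gives betweenness(G) = 29/6.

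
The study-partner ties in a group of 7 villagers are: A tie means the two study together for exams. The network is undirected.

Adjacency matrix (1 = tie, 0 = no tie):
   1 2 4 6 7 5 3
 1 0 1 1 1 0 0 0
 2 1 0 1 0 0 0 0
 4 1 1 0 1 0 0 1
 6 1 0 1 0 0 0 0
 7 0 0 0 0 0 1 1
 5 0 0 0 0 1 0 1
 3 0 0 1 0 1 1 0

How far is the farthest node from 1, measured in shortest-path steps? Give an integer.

3

Distances from 1: 2:1, 3:2, 4:1, 5:3, 6:1, 7:3.
The largest is 3 (to 7 and 5), so the eccentricity of 1 is 3.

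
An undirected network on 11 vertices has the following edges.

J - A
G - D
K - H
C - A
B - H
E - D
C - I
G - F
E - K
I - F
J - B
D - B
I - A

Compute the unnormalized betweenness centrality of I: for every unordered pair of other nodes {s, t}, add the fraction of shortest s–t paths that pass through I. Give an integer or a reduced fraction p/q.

6

Pairs whose geodesics pass through I — J–F: 1; A–F: 1; A–G: 1; C–F: 1; C–G: 1; C–D: 1/2; C–E: 1/2.
All other pairs contribute 0.
Summing the contributions gives betweenness(I) = 6.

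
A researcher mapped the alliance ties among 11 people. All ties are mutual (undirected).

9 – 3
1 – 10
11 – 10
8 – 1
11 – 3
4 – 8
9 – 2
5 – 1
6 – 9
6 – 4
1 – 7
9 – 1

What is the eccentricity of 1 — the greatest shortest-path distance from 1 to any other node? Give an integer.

2

Distances from 1: 2:2, 3:2, 4:2, 5:1, 6:2, 7:1, 8:1, 9:1, 10:1, 11:2.
The largest is 2 (to 11, 2, 3, 6, and 4), so the eccentricity of 1 is 2.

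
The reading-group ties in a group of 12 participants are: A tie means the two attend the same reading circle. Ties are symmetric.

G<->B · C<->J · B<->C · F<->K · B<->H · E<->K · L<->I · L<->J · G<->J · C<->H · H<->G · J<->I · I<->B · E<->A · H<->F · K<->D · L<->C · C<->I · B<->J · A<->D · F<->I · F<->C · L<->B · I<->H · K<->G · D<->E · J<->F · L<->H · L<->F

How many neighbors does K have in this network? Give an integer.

K is directly tied to D, E, F, and G. That is 4 neighbors, so the degree of K is 4.

4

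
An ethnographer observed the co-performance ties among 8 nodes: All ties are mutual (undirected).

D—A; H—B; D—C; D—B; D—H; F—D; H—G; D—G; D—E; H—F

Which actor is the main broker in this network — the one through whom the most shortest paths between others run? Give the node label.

D

Unnormalized betweenness of each node: A:0, B:0, C:0, D:33/2, E:0, F:0, G:0, H:3/2.
D has the largest value, 33/2, making it the main broker — the node through which the most shortest paths run.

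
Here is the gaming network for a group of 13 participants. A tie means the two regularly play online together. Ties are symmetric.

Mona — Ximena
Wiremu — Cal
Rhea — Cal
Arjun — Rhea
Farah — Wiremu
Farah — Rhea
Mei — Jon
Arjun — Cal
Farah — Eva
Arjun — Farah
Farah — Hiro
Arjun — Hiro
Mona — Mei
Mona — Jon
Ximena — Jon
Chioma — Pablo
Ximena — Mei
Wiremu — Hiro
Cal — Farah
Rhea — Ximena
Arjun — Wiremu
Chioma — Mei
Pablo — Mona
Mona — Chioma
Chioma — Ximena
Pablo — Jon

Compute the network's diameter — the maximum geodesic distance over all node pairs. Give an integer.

5

Eccentricity of each node (its greatest distance to any other): Arjun:4, Cal:4, Chioma:4, Eva:5, Farah:4, Hiro:5, Jon:4, Mei:4, Mona:4, Pablo:5, Rhea:3, Wiremu:5, Ximena:3.
The maximum eccentricity is 5, realized for instance by the pair Hiro–Pablo via Hiro – Farah – Rhea – Ximena – Jon – Pablo. So the diameter is 5.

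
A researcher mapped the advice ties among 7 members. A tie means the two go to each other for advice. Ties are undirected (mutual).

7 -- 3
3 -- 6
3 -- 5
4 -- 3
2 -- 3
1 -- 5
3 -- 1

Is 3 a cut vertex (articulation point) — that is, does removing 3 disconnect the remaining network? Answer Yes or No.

Yes

Removing 3 leaves {7} with no path to {1 and 5}, so the network splits into 5 components. 3 is a cut vertex.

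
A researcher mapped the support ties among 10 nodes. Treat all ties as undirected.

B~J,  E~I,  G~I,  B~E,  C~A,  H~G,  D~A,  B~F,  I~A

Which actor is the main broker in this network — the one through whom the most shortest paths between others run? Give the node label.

I

Unnormalized betweenness of each node: A:15, B:15, C:0, D:0, E:18, F:0, G:8, H:0, I:26, J:0.
I has the largest value, 26, making it the main broker — the node through which the most shortest paths run.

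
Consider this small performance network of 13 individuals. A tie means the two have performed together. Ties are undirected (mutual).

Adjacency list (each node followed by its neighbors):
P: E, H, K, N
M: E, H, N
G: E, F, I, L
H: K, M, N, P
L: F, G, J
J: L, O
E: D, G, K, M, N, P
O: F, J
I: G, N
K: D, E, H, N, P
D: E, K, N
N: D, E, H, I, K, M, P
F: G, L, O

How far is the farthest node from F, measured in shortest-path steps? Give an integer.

4

Distances from F: D:3, E:2, G:1, H:4, I:2, J:2, K:3, L:1, M:3, N:3, O:1, P:3.
The largest is 4 (to H), so the eccentricity of F is 4.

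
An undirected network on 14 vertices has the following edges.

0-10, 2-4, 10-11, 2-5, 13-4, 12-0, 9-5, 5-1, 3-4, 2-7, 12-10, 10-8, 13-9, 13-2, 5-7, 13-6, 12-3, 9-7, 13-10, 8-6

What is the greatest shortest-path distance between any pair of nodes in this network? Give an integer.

5

Eccentricity of each node (its greatest distance to any other): 0:5, 1:5, 2:3, 3:4, 4:3, 5:4, 6:4, 7:4, 8:5, 9:3, 10:4, 11:5, 12:5, 13:3.
The maximum eccentricity is 5, realized for instance by the pair 8–1 via 8 – 10 – 13 – 9 – 5 – 1. So the diameter is 5.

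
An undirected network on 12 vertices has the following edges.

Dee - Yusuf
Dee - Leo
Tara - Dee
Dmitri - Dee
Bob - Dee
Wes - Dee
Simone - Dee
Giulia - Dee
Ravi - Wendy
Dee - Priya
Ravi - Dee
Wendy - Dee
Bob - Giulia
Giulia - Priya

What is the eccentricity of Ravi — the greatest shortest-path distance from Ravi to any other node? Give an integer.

Distances from Ravi: Bob:2, Dee:1, Dmitri:2, Giulia:2, Leo:2, Priya:2, Simone:2, Tara:2, Wendy:1, Wes:2, Yusuf:2.
The largest is 2 (to Dmitri, Bob, Simone, Priya, Leo, Wes, Giulia, Tara, and Yusuf), so the eccentricity of Ravi is 2.

2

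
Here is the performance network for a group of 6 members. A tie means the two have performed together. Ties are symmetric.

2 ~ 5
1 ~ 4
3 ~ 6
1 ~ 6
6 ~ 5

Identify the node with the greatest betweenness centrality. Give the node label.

6

Unnormalized betweenness of each node: 1:4, 2:0, 3:0, 4:0, 5:4, 6:8.
6 has the largest value, 8, making it the main broker — the node through which the most shortest paths run.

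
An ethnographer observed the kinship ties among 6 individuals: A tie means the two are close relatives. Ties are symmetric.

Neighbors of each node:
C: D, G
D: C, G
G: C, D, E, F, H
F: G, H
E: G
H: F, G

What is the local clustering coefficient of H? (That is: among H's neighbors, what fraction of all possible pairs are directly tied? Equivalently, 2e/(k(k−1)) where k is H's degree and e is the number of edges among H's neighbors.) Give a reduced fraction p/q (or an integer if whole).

1

H's neighbors: F and G (k = 2).
Possible neighbor pairs: C(2,2) = 1. Edges among them: F–G → e = 1.
Clustering(H) = 1/1.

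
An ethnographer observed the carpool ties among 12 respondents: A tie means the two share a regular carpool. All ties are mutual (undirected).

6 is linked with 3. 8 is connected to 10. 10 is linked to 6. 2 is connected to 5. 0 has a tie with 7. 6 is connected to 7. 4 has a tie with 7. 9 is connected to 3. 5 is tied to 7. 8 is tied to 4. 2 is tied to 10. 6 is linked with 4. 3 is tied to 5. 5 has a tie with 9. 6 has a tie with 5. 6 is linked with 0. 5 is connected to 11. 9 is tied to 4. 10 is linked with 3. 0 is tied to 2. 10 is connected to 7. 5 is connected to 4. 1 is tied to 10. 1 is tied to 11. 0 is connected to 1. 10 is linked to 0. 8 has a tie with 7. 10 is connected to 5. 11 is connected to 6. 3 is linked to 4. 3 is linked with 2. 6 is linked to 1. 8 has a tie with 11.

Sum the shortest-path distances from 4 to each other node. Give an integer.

Distances from 4: 0:2, 1:2, 2:2, 3:1, 5:1, 6:1, 7:1, 8:1, 9:1, 10:2, 11:2.
Sum = 2 + 2 + 2 + 1 + 1 + 1 + 1 + 1 + 1 + 2 + 2 = 16.

16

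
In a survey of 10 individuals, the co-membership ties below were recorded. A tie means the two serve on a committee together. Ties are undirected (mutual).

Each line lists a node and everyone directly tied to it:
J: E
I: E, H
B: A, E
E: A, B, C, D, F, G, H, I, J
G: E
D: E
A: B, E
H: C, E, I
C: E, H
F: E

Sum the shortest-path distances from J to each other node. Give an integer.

Distances from J: A:2, B:2, C:2, D:2, E:1, F:2, G:2, H:2, I:2.
Sum = 2 + 2 + 2 + 2 + 1 + 2 + 2 + 2 + 2 = 17.

17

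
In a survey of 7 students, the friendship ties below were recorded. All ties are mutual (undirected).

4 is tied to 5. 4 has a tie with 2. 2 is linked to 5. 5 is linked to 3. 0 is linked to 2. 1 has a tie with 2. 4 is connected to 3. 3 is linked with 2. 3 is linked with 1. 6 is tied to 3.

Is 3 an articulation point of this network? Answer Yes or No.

Yes

Removing 3 leaves {6} with no path to {0, 1, 2, 4, and 5}, so the network splits into 2 components. 3 is a cut vertex.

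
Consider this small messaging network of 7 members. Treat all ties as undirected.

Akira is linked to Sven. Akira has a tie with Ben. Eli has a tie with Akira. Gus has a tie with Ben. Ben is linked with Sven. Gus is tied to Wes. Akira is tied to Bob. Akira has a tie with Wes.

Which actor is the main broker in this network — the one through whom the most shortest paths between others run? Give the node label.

Unnormalized betweenness of each node: Akira:21/2, Ben:5/2, Bob:0, Eli:0, Gus:1/2, Sven:0, Wes:3/2.
Akira has the largest value, 21/2, making it the main broker — the node through which the most shortest paths run.

Akira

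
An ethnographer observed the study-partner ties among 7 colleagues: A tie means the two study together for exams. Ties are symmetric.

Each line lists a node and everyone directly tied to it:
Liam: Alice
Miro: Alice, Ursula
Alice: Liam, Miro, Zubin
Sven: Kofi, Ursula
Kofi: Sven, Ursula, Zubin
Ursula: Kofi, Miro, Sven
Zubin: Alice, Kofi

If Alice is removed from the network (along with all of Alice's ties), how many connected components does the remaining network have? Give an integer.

2

Without Alice, the remaining ties split the others into: {Kofi, Miro, Sven, Ursula, Zubin}; {Liam}.
That's 2 separate components.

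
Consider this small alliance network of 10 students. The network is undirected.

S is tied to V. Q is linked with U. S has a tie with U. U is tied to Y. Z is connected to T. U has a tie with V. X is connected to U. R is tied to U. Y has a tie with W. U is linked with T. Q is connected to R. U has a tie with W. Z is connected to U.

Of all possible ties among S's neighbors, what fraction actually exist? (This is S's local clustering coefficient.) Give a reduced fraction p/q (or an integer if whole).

S's neighbors: U and V (k = 2).
Possible neighbor pairs: C(2,2) = 1. Edges among them: U–V → e = 1.
Clustering(S) = 1/1.

1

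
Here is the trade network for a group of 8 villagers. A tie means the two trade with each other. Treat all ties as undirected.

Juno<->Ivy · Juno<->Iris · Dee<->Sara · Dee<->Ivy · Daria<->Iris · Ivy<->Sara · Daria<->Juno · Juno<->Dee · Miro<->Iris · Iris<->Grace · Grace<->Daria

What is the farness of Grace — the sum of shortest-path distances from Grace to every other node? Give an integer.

16

Distances from Grace: Daria:1, Dee:3, Iris:1, Ivy:3, Juno:2, Miro:2, Sara:4.
Sum = 1 + 3 + 1 + 3 + 2 + 2 + 4 = 16.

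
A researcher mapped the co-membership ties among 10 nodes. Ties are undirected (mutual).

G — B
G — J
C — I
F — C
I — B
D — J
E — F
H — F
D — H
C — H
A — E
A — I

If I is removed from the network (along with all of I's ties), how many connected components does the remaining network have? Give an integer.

1

I's neighbors (A, B, and C) remain reachable from one another through other ties, so the rest of the network stays in one piece.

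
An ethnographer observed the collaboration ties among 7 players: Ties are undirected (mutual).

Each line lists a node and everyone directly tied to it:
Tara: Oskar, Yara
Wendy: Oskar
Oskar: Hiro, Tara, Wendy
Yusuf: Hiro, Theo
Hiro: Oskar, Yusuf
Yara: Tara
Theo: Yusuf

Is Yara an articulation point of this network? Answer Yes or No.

No

Even without Yara, every remaining node can still reach every other (the residual graph is connected), so Yara is not a cut vertex.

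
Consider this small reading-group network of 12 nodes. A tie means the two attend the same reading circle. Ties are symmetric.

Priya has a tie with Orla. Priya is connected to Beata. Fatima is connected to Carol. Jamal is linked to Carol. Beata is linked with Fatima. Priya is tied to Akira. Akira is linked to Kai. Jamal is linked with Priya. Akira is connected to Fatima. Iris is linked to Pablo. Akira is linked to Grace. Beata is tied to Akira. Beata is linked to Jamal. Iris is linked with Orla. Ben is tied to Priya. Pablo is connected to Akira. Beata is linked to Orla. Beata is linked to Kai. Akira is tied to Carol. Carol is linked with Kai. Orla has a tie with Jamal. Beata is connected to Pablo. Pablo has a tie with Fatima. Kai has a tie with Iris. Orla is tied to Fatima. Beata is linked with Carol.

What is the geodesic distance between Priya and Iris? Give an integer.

One shortest route is Priya – Orla – Iris, which uses 2 edges, and Priya and Iris are not directly tied, so nothing shorter exists. So d(Priya,Iris) = 2.

2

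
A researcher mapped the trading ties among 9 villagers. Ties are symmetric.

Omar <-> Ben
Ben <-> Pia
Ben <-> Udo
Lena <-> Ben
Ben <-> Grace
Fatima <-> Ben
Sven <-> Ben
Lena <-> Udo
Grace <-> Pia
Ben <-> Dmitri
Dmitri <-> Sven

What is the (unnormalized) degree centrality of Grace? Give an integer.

2

Grace is directly tied to Ben and Pia. That is 2 neighbors, so the degree of Grace is 2.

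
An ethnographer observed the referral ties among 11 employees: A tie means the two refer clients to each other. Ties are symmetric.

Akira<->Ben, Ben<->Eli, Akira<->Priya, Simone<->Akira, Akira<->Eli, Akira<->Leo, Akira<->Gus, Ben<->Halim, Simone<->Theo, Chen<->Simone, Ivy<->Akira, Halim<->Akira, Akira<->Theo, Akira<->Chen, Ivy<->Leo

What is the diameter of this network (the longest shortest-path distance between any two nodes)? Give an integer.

2

Eccentricity of each node (its greatest distance to any other): Akira:1, Ben:2, Chen:2, Eli:2, Gus:2, Halim:2, Ivy:2, Leo:2, Priya:2, Simone:2, Theo:2.
The maximum eccentricity is 2, realized for instance by the pair Gus–Ben via Gus – Akira – Ben. So the diameter is 2.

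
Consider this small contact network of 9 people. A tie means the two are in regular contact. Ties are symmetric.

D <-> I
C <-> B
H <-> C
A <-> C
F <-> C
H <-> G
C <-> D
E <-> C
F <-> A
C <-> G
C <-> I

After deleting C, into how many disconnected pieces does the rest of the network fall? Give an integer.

Without C, the remaining ties split the others into: {A, F}; {D, I}; {E}; {G, H}; {B}.
That's 5 separate components.

5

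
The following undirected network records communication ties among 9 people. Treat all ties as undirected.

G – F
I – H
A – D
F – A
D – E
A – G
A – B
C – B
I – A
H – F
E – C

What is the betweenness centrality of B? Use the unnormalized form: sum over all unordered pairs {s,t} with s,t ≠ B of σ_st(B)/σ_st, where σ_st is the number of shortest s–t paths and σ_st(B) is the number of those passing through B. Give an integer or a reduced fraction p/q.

Pairs whose geodesics pass through B — I–C: 1; A–C: 1; G–C: 1; H–C: 2/2; F–C: 1.
All other pairs contribute 0.
Summing the contributions gives betweenness(B) = 5.

5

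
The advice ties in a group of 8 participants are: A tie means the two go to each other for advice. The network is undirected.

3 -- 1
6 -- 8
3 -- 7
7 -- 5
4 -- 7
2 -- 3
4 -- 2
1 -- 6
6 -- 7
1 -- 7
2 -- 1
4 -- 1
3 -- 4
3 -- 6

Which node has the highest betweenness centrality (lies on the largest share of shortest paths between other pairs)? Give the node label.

Unnormalized betweenness of each node: 1:7/3, 2:0, 3:7/3, 4:2/3, 5:0, 6:6, 7:20/3, 8:0.
7 has the largest value, 20/3, making it the main broker — the node through which the most shortest paths run.

7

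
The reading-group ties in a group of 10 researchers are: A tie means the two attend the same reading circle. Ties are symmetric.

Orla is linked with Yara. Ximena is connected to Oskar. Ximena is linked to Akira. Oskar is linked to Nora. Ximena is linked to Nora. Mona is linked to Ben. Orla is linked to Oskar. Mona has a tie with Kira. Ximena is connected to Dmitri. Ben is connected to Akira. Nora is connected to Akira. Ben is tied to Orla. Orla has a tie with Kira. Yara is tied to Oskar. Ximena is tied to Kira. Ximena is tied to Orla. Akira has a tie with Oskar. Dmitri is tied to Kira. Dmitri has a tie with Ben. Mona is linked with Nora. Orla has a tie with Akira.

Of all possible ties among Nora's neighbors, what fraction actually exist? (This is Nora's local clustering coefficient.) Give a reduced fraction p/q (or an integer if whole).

1/2

Nora's neighbors: Akira, Mona, Oskar, and Ximena (k = 4).
Possible neighbor pairs: C(4,2) = 6. Edges among them: Akira–Oskar, Akira–Ximena, Oskar–Ximena → e = 3.
Clustering(Nora) = 3/6 = 1/2.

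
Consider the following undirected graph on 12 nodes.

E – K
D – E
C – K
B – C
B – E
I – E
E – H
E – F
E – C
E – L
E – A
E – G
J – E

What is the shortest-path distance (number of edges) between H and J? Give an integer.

2

One shortest route is H – E – J, which uses 2 edges, and H and J are not directly tied, so nothing shorter exists. So d(H,J) = 2.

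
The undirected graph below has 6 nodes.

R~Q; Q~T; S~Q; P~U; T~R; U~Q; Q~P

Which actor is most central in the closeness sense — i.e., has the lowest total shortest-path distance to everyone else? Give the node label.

Q

Farness (sum of distances to all others) for each node — P:8, Q:5, R:8, S:9, T:8, U:8.
The smallest farness is 5, for Q, so Q has the highest closeness.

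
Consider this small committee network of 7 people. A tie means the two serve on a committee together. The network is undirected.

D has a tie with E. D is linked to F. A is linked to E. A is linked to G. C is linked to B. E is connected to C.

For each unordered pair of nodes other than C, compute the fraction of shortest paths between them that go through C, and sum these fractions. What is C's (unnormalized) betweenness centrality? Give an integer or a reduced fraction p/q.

5

Pairs whose geodesics pass through C — E–B: 1; G–B: 1; F–B: 1; B–D: 1; B–A: 1.
All other pairs contribute 0.
Summing the contributions gives betweenness(C) = 5.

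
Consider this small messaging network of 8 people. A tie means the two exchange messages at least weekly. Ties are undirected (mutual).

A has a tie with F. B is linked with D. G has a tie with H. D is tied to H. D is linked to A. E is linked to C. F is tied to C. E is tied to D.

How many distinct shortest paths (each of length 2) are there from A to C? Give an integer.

The shortest distance is 2, and the only length-2 path is A–F–C. So there is exactly 1 shortest path.

1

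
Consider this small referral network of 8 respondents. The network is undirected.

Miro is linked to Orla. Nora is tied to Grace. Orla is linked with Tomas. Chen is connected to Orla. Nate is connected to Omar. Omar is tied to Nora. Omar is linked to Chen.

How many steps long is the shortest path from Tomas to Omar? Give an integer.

3

One shortest route is Tomas – Orla – Chen – Omar, which uses 3 edges, and at distance 2 from Tomas we only reach {Chen, Miro}, which does not include Omar. So d(Tomas,Omar) = 3.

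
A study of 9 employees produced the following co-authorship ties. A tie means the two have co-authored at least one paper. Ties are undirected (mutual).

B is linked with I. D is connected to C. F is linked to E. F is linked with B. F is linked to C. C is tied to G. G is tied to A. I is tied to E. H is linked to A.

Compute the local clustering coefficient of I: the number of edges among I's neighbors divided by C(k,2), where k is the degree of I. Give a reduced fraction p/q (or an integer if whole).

0

I's neighbors: B and E (k = 2).
Possible neighbor pairs: C(2,2) = 1. Edges among them: none → e = 0.
Clustering(I) = 0/1.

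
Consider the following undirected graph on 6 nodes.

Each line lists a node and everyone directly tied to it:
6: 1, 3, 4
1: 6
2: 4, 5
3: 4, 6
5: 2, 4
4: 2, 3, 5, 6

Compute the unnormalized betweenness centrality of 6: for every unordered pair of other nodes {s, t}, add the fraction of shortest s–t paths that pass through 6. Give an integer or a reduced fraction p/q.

4

Pairs whose geodesics pass through 6 — 2–1: 1; 5–1: 1; 4–1: 1; 1–3: 1.
All other pairs contribute 0.
Summing the contributions gives betweenness(6) = 4.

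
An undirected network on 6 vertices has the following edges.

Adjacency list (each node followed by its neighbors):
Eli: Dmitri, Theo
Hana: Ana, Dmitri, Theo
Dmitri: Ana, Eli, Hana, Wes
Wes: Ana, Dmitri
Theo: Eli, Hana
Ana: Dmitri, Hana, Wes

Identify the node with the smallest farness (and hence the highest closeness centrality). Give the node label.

Dmitri

Farness (sum of distances to all others) for each node — Ana:7, Dmitri:6, Eli:8, Hana:7, Theo:9, Wes:9.
The smallest farness is 6, for Dmitri, so Dmitri has the highest closeness.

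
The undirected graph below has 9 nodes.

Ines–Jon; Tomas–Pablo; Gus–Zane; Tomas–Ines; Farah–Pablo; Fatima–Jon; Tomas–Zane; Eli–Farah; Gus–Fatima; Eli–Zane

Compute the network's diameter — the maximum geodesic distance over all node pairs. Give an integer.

4

Eccentricity of each node (its greatest distance to any other): Eli:4, Farah:4, Fatima:4, Gus:3, Ines:3, Jon:4, Pablo:4, Tomas:3, Zane:3.
The maximum eccentricity is 4, realized for instance by the pair Jon–Eli via Jon – Ines – Tomas – Zane – Eli. So the diameter is 4.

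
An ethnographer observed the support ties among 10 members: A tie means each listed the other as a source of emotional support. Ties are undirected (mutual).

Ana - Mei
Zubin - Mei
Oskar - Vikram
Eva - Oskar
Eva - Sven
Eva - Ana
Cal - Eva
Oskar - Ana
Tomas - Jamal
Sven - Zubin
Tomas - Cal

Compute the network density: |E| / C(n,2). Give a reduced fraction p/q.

11/45

There are 11 edges and 10 nodes, so the maximum possible is C(10,2) = 45.
Density = 11/45.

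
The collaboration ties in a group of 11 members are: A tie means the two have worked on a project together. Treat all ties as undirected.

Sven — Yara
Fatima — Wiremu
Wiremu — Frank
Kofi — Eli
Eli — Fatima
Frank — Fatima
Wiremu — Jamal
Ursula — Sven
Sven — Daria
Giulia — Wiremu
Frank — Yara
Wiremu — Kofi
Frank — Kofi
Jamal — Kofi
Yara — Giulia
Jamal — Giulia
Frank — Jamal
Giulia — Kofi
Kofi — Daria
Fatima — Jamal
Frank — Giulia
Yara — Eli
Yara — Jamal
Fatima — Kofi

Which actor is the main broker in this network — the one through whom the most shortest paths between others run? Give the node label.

Unnormalized betweenness of each node: Daria:3, Eli:13/12, Fatima:7/6, Frank:13/6, Giulia:13/12, Jamal:13/6, Kofi:107/12, Sven:10, Ursula:0, Wiremu:1/4, Yara:73/6.
Yara has the largest value, 73/6, making it the main broker — the node through which the most shortest paths run.

Yara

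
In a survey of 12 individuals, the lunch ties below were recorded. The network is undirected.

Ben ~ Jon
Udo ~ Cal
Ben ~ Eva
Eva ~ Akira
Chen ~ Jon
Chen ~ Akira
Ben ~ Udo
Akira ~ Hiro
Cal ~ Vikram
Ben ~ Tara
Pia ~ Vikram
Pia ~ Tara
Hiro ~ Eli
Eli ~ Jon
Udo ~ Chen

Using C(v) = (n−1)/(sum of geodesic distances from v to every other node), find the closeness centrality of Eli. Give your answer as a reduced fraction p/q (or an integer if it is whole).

Distances from Eli: Akira:2, Ben:2, Cal:4, Chen:2, Eva:3, Hiro:1, Jon:1, Pia:4, Tara:3, Udo:3, Vikram:5. Sum = 30.
n = 12, so closeness = 11/30.

11/30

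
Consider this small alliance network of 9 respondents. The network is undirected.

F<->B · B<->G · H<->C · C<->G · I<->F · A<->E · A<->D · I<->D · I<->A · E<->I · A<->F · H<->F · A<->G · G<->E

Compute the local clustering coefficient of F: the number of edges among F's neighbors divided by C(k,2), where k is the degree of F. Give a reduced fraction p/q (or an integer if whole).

1/6

F's neighbors: A, B, H, and I (k = 4).
Possible neighbor pairs: C(4,2) = 6. Edges among them: A–I → e = 1.
Clustering(F) = 1/6.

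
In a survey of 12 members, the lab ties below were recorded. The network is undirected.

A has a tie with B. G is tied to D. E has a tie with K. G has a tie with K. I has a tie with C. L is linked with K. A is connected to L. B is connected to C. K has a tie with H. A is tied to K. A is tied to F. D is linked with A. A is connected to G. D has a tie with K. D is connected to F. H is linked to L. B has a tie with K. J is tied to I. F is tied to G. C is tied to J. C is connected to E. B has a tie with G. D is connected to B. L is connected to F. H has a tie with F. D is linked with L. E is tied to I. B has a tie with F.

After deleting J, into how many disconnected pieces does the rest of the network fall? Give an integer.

J's neighbors (C and I) remain reachable from one another through other ties, so the rest of the network stays in one piece.

1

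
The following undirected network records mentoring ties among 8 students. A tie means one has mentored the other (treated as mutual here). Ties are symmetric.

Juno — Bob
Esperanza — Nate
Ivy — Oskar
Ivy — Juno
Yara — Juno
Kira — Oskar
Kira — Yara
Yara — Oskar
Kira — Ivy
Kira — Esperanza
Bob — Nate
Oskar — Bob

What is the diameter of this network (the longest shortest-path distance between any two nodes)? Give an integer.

Eccentricity of each node (its greatest distance to any other): Bob:2, Esperanza:3, Ivy:3, Juno:3, Kira:2, Nate:3, Oskar:2, Yara:3.
The maximum eccentricity is 3, realized for instance by the pair Ivy–Nate via Ivy – Oskar – Bob – Nate. So the diameter is 3.

3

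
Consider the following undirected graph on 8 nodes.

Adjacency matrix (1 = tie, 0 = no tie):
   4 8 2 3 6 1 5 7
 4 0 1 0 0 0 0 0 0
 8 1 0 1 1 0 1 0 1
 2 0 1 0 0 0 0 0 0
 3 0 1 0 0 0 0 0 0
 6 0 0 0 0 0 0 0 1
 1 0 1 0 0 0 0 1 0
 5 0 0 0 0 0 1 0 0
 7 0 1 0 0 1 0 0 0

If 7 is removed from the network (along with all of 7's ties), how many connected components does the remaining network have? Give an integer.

Without 7, the remaining ties split the others into: {1, 2, 3, 4, 5, 8}; {6}.
That's 2 separate components.

2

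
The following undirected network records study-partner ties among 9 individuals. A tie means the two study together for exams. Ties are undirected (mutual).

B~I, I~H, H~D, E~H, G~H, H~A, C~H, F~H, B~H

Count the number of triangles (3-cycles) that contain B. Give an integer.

B's neighbors: H and I.
Neighbor pairs that are themselves tied: B–H–I. Each forms one triangle with B, for 1 in total.

1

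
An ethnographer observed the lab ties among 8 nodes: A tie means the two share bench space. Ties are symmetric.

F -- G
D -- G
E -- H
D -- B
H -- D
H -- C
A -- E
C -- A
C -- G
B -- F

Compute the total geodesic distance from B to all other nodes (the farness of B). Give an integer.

16

Distances from B: A:4, C:3, D:1, E:3, F:1, G:2, H:2.
Sum = 4 + 3 + 1 + 3 + 1 + 2 + 2 = 16.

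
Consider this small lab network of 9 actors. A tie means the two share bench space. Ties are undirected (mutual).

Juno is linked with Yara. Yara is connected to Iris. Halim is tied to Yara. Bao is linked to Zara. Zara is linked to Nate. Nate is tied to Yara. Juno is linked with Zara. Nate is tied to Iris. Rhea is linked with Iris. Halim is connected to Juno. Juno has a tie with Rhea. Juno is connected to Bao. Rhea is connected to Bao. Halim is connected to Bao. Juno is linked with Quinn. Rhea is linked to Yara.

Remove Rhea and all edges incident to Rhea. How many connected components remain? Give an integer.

Rhea's neighbors (Bao, Iris, Juno, and Yara) remain reachable from one another through other ties, so the rest of the network stays in one piece.

1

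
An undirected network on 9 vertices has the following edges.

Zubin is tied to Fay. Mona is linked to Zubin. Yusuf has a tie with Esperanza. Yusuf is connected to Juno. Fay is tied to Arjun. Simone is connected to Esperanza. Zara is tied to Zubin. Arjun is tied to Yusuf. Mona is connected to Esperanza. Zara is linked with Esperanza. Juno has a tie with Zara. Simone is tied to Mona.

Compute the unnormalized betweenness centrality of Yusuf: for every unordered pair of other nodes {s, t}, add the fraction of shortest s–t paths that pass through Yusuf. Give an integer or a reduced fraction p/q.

Pairs whose geodesics pass through Yusuf — Juno–Arjun: 1; Juno–Fay: 1/2; Juno–Mona: 1/3; Juno–Simone: 1/2; Juno–Esperanza: 1/2; Arjun–Mona: 1/2; Arjun–Simone: 1; Arjun–Esperanza: 1; Arjun–Zara: 2/3; Fay–Esperanza: 1/3.
All other pairs contribute 0.
Summing the contributions gives betweenness(Yusuf) = 19/3.

19/3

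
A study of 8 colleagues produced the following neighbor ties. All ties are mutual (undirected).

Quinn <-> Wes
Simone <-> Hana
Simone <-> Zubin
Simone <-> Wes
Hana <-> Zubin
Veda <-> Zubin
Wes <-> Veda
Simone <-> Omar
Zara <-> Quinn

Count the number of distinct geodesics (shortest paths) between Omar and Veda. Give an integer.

2

The shortest distance is 3. The length-3 paths are: Omar–Simone–Zubin–Veda; Omar–Simone–Wes–Veda.
That gives 2 distinct shortest paths.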